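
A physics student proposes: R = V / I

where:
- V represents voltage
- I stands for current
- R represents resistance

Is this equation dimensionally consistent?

Yes

V (voltage) has dimensions [I^-1 L^2 M T^-3].
I (current) has dimensions [I].
R (resistance) has dimensions [I^-2 L^2 M T^-3].

Left side: [I^-2 L^2 M T^-3]
Right side: [I^-2 L^2 M T^-3]

Both sides have the same dimensions, so the equation is dimensionally consistent.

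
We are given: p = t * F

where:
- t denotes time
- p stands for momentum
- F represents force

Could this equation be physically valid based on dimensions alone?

Yes

t (time) has dimensions [T].
p (momentum) has dimensions [L M T^-1].
F (force) has dimensions [L M T^-2].

Left side: [L M T^-1]
Right side: [L M T^-1]

Both sides have the same dimensions, so the equation is dimensionally consistent.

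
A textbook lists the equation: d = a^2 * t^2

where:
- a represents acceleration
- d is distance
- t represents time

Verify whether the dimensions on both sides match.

No

a (acceleration) has dimensions [L T^-2].
d (distance) has dimensions [L].
t (time) has dimensions [T].

Left side: [L]
Right side: [L^2 T^-2]

The two sides have different dimensions, so the equation is NOT dimensionally consistent.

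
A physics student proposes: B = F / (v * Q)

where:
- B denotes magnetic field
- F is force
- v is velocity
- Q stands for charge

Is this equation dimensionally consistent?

Yes

B (magnetic field) has dimensions [I^-1 M T^-2].
F (force) has dimensions [L M T^-2].
v (velocity) has dimensions [L T^-1].
Q (charge) has dimensions [I T].

Left side: [I^-1 M T^-2]
Right side: [I^-1 M T^-2]

Both sides have the same dimensions, so the equation is dimensionally consistent.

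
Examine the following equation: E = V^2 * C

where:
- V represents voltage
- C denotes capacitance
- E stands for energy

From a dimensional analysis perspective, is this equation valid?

Yes

V (voltage) has dimensions [I^-1 L^2 M T^-3].
C (capacitance) has dimensions [I^2 L^-2 M^-1 T^4].
E (energy) has dimensions [L^2 M T^-2].

Left side: [L^2 M T^-2]
Right side: [L^2 M T^-2]

Both sides have the same dimensions, so the equation is dimensionally consistent.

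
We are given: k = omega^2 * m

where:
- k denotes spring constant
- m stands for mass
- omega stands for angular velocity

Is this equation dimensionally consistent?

Yes

k (spring constant) has dimensions [M T^-2].
m (mass) has dimensions [M].
omega (angular velocity) has dimensions [T^-1].

Left side: [M T^-2]
Right side: [M T^-2]

Both sides have the same dimensions, so the equation is dimensionally consistent.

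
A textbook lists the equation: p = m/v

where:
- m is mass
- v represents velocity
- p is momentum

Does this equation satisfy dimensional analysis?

No

m (mass) has dimensions [M].
v (velocity) has dimensions [L T^-1].
p (momentum) has dimensions [L M T^-1].

Left side: [L M T^-1]
Right side: [L^-1 M T]

The two sides have different dimensions, so the equation is NOT dimensionally consistent.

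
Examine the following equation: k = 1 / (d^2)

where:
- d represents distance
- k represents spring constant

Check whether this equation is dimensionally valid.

No

d (distance) has dimensions [L].
k (spring constant) has dimensions [M T^-2].

Left side: [M T^-2]
Right side: [L^-2]

The two sides have different dimensions, so the equation is NOT dimensionally consistent.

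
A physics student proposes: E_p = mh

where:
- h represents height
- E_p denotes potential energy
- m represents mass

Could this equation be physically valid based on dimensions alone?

No

h (height) has dimensions [L].
E_p (potential energy) has dimensions [L^2 M T^-2].
m (mass) has dimensions [M].

Left side: [L^2 M T^-2]
Right side: [L M]

The two sides have different dimensions, so the equation is NOT dimensionally consistent.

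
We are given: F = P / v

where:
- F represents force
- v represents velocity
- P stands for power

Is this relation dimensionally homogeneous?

Yes

F (force) has dimensions [L M T^-2].
v (velocity) has dimensions [L T^-1].
P (power) has dimensions [L^2 M T^-3].

Left side: [L M T^-2]
Right side: [L M T^-2]

Both sides have the same dimensions, so the equation is dimensionally consistent.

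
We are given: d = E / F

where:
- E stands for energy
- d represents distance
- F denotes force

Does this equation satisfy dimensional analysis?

Yes

E (energy) has dimensions [L^2 M T^-2].
d (distance) has dimensions [L].
F (force) has dimensions [L M T^-2].

Left side: [L]
Right side: [L]

Both sides have the same dimensions, so the equation is dimensionally consistent.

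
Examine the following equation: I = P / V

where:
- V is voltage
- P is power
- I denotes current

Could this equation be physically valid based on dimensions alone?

Yes

V (voltage) has dimensions [I^-1 L^2 M T^-3].
P (power) has dimensions [L^2 M T^-3].
I (current) has dimensions [I].

Left side: [I]
Right side: [I]

Both sides have the same dimensions, so the equation is dimensionally consistent.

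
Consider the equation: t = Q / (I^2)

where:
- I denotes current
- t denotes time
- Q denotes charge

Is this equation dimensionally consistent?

No

I (current) has dimensions [I].
t (time) has dimensions [T].
Q (charge) has dimensions [I T].

Left side: [T]
Right side: [I^-1 T]

The two sides have different dimensions, so the equation is NOT dimensionally consistent.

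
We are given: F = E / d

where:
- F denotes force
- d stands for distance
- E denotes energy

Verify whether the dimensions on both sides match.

Yes

F (force) has dimensions [L M T^-2].
d (distance) has dimensions [L].
E (energy) has dimensions [L^2 M T^-2].

Left side: [L M T^-2]
Right side: [L M T^-2]

Both sides have the same dimensions, so the equation is dimensionally consistent.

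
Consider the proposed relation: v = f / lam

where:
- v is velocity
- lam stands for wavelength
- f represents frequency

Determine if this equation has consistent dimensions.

No

v (velocity) has dimensions [L T^-1].
lam (wavelength) has dimensions [L].
f (frequency) has dimensions [T^-1].

Left side: [L T^-1]
Right side: [L^-1 T^-1]

The two sides have different dimensions, so the equation is NOT dimensionally consistent.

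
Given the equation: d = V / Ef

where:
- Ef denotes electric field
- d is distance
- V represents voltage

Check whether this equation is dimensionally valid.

Yes

Ef (electric field) has dimensions [I^-1 L M T^-3].
d (distance) has dimensions [L].
V (voltage) has dimensions [I^-1 L^2 M T^-3].

Left side: [L]
Right side: [L]

Both sides have the same dimensions, so the equation is dimensionally consistent.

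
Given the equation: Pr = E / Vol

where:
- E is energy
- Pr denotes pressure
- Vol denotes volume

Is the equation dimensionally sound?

Yes

E (energy) has dimensions [L^2 M T^-2].
Pr (pressure) has dimensions [L^-1 M T^-2].
Vol (volume) has dimensions [L^3].

Left side: [L^-1 M T^-2]
Right side: [L^-1 M T^-2]

Both sides have the same dimensions, so the equation is dimensionally consistent.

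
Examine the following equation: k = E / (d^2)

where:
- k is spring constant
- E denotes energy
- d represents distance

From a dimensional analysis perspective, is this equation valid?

Yes

k (spring constant) has dimensions [M T^-2].
E (energy) has dimensions [L^2 M T^-2].
d (distance) has dimensions [L].

Left side: [M T^-2]
Right side: [M T^-2]

Both sides have the same dimensions, so the equation is dimensionally consistent.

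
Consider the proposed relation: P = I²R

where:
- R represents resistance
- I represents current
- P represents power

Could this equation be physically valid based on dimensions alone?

Yes

R (resistance) has dimensions [I^-2 L^2 M T^-3].
I (current) has dimensions [I].
P (power) has dimensions [L^2 M T^-3].

Left side: [L^2 M T^-3]
Right side: [L^2 M T^-3]

Both sides have the same dimensions, so the equation is dimensionally consistent.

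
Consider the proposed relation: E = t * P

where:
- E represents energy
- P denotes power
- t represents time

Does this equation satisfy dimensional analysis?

Yes

E (energy) has dimensions [L^2 M T^-2].
P (power) has dimensions [L^2 M T^-3].
t (time) has dimensions [T].

Left side: [L^2 M T^-2]
Right side: [L^2 M T^-2]

Both sides have the same dimensions, so the equation is dimensionally consistent.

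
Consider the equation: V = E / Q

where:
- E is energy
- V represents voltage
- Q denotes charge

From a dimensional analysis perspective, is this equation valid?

Yes

E (energy) has dimensions [L^2 M T^-2].
V (voltage) has dimensions [I^-1 L^2 M T^-3].
Q (charge) has dimensions [I T].

Left side: [I^-1 L^2 M T^-3]
Right side: [I^-1 L^2 M T^-3]

Both sides have the same dimensions, so the equation is dimensionally consistent.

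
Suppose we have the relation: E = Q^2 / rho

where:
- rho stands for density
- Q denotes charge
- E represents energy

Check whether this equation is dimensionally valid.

No

rho (density) has dimensions [L^-3 M].
Q (charge) has dimensions [I T].
E (energy) has dimensions [L^2 M T^-2].

Left side: [L^2 M T^-2]
Right side: [I^2 L^3 M^-1 T^2]

The two sides have different dimensions, so the equation is NOT dimensionally consistent.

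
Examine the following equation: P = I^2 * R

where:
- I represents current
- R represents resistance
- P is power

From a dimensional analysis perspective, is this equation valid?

Yes

I (current) has dimensions [I].
R (resistance) has dimensions [I^-2 L^2 M T^-3].
P (power) has dimensions [L^2 M T^-3].

Left side: [L^2 M T^-3]
Right side: [L^2 M T^-3]

Both sides have the same dimensions, so the equation is dimensionally consistent.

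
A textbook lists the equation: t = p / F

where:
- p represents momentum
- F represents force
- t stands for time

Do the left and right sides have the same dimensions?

Yes

p (momentum) has dimensions [L M T^-1].
F (force) has dimensions [L M T^-2].
t (time) has dimensions [T].

Left side: [T]
Right side: [T]

Both sides have the same dimensions, so the equation is dimensionally consistent.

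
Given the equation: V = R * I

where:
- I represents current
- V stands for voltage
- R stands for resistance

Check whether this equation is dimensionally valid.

Yes

I (current) has dimensions [I].
V (voltage) has dimensions [I^-1 L^2 M T^-3].
R (resistance) has dimensions [I^-2 L^2 M T^-3].

Left side: [I^-1 L^2 M T^-3]
Right side: [I^-1 L^2 M T^-3]

Both sides have the same dimensions, so the equation is dimensionally consistent.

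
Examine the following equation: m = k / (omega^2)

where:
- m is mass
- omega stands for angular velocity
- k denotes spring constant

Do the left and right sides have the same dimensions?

Yes

m (mass) has dimensions [M].
omega (angular velocity) has dimensions [T^-1].
k (spring constant) has dimensions [M T^-2].

Left side: [M]
Right side: [M]

Both sides have the same dimensions, so the equation is dimensionally consistent.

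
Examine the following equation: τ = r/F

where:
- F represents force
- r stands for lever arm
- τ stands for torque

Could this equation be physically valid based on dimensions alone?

No

F (force) has dimensions [L M T^-2].
r (lever arm) has dimensions [L].
τ (torque) has dimensions [L^2 M T^-2].

Left side: [L^2 M T^-2]
Right side: [M^-1 T^2]

The two sides have different dimensions, so the equation is NOT dimensionally consistent.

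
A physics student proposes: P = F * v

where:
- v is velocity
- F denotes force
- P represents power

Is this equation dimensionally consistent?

Yes

v (velocity) has dimensions [L T^-1].
F (force) has dimensions [L M T^-2].
P (power) has dimensions [L^2 M T^-3].

Left side: [L^2 M T^-3]
Right side: [L^2 M T^-3]

Both sides have the same dimensions, so the equation is dimensionally consistent.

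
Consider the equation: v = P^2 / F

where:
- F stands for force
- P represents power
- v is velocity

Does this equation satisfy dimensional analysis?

No

F (force) has dimensions [L M T^-2].
P (power) has dimensions [L^2 M T^-3].
v (velocity) has dimensions [L T^-1].

Left side: [L T^-1]
Right side: [L^3 M T^-4]

The two sides have different dimensions, so the equation is NOT dimensionally consistent.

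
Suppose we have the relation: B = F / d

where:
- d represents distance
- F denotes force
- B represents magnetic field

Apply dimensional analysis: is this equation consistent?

No

d (distance) has dimensions [L].
F (force) has dimensions [L M T^-2].
B (magnetic field) has dimensions [I^-1 M T^-2].

Left side: [I^-1 M T^-2]
Right side: [M T^-2]

The two sides have different dimensions, so the equation is NOT dimensionally consistent.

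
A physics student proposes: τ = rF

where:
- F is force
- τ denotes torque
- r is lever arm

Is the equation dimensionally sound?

Yes

F (force) has dimensions [L M T^-2].
τ (torque) has dimensions [L^2 M T^-2].
r (lever arm) has dimensions [L].

Left side: [L^2 M T^-2]
Right side: [L^2 M T^-2]

Both sides have the same dimensions, so the equation is dimensionally consistent.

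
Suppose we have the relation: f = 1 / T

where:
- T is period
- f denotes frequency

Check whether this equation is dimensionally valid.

Yes

T (period) has dimensions [T].
f (frequency) has dimensions [T^-1].

Left side: [T^-1]
Right side: [T^-1]

Both sides have the same dimensions, so the equation is dimensionally consistent.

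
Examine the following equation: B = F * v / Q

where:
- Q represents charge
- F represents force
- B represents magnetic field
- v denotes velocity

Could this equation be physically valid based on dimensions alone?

No

Q (charge) has dimensions [I T].
F (force) has dimensions [L M T^-2].
B (magnetic field) has dimensions [I^-1 M T^-2].
v (velocity) has dimensions [L T^-1].

Left side: [I^-1 M T^-2]
Right side: [I^-1 L^2 M T^-4]

The two sides have different dimensions, so the equation is NOT dimensionally consistent.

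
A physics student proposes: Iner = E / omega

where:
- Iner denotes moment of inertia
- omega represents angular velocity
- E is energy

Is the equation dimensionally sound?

No

Iner (moment of inertia) has dimensions [L^2 M].
omega (angular velocity) has dimensions [T^-1].
E (energy) has dimensions [L^2 M T^-2].

Left side: [L^2 M]
Right side: [L^2 M T^-1]

The two sides have different dimensions, so the equation is NOT dimensionally consistent.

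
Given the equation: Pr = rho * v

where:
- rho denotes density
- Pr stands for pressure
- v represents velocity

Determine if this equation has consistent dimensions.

No

rho (density) has dimensions [L^-3 M].
Pr (pressure) has dimensions [L^-1 M T^-2].
v (velocity) has dimensions [L T^-1].

Left side: [L^-1 M T^-2]
Right side: [L^-2 M T^-1]

The two sides have different dimensions, so the equation is NOT dimensionally consistent.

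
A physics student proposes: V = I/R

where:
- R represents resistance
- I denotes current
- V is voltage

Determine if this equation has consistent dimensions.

No

R (resistance) has dimensions [I^-2 L^2 M T^-3].
I (current) has dimensions [I].
V (voltage) has dimensions [I^-1 L^2 M T^-3].

Left side: [I^-1 L^2 M T^-3]
Right side: [I^3 L^-2 M^-1 T^3]

The two sides have different dimensions, so the equation is NOT dimensionally consistent.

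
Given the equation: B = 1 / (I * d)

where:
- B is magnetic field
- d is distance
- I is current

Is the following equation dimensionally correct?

No

B (magnetic field) has dimensions [I^-1 M T^-2].
d (distance) has dimensions [L].
I (current) has dimensions [I].

Left side: [I^-1 M T^-2]
Right side: [I^-1 L^-1]

The two sides have different dimensions, so the equation is NOT dimensionally consistent.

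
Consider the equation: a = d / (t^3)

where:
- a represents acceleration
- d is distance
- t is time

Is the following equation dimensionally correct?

No

a (acceleration) has dimensions [L T^-2].
d (distance) has dimensions [L].
t (time) has dimensions [T].

Left side: [L T^-2]
Right side: [L T^-3]

The two sides have different dimensions, so the equation is NOT dimensionally consistent.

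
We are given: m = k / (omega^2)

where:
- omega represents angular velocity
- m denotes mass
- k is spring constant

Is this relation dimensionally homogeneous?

Yes

omega (angular velocity) has dimensions [T^-1].
m (mass) has dimensions [M].
k (spring constant) has dimensions [M T^-2].

Left side: [M]
Right side: [M]

Both sides have the same dimensions, so the equation is dimensionally consistent.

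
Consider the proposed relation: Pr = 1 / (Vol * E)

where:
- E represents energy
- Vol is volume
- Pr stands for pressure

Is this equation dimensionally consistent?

No

E (energy) has dimensions [L^2 M T^-2].
Vol (volume) has dimensions [L^3].
Pr (pressure) has dimensions [L^-1 M T^-2].

Left side: [L^-1 M T^-2]
Right side: [L^-5 M^-1 T^2]

The two sides have different dimensions, so the equation is NOT dimensionally consistent.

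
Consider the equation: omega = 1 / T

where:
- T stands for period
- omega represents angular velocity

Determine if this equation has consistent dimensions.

Yes

T (period) has dimensions [T].
omega (angular velocity) has dimensions [T^-1].

Left side: [T^-1]
Right side: [T^-1]

Both sides have the same dimensions, so the equation is dimensionally consistent.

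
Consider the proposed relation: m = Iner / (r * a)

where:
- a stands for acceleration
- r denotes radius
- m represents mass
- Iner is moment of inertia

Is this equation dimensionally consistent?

No

a (acceleration) has dimensions [L T^-2].
r (radius) has dimensions [L].
m (mass) has dimensions [M].
Iner (moment of inertia) has dimensions [L^2 M].

Left side: [M]
Right side: [M T^2]

The two sides have different dimensions, so the equation is NOT dimensionally consistent.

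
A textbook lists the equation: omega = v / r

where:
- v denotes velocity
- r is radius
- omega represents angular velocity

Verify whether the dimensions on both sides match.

Yes

v (velocity) has dimensions [L T^-1].
r (radius) has dimensions [L].
omega (angular velocity) has dimensions [T^-1].

Left side: [T^-1]
Right side: [T^-1]

Both sides have the same dimensions, so the equation is dimensionally consistent.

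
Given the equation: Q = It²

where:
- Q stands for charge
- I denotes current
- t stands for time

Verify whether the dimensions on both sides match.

No

Q (charge) has dimensions [I T].
I (current) has dimensions [I].
t (time) has dimensions [T].

Left side: [I T]
Right side: [I T^2]

The two sides have different dimensions, so the equation is NOT dimensionally consistent.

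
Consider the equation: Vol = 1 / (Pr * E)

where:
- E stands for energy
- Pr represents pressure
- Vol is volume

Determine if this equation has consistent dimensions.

No

E (energy) has dimensions [L^2 M T^-2].
Pr (pressure) has dimensions [L^-1 M T^-2].
Vol (volume) has dimensions [L^3].

Left side: [L^3]
Right side: [L^-1 M^-2 T^4]

The two sides have different dimensions, so the equation is NOT dimensionally consistent.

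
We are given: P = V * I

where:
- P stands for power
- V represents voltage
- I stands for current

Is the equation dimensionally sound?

Yes

P (power) has dimensions [L^2 M T^-3].
V (voltage) has dimensions [I^-1 L^2 M T^-3].
I (current) has dimensions [I].

Left side: [L^2 M T^-3]
Right side: [L^2 M T^-3]

Both sides have the same dimensions, so the equation is dimensionally consistent.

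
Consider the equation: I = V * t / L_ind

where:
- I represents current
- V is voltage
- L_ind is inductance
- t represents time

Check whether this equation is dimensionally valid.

Yes

I (current) has dimensions [I].
V (voltage) has dimensions [I^-1 L^2 M T^-3].
L_ind (inductance) has dimensions [I^-2 L^2 M T^-2].
t (time) has dimensions [T].

Left side: [I]
Right side: [I]

Both sides have the same dimensions, so the equation is dimensionally consistent.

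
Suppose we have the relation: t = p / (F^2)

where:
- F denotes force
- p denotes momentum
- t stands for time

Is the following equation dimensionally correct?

No

F (force) has dimensions [L M T^-2].
p (momentum) has dimensions [L M T^-1].
t (time) has dimensions [T].

Left side: [T]
Right side: [L^-1 M^-1 T^3]

The two sides have different dimensions, so the equation is NOT dimensionally consistent.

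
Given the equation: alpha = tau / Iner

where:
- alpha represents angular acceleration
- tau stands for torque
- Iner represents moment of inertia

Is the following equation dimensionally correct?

Yes

alpha (angular acceleration) has dimensions [T^-2].
tau (torque) has dimensions [L^2 M T^-2].
Iner (moment of inertia) has dimensions [L^2 M].

Left side: [T^-2]
Right side: [T^-2]

Both sides have the same dimensions, so the equation is dimensionally consistent.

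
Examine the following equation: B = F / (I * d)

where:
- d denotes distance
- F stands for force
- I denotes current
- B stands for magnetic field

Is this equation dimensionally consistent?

Yes

d (distance) has dimensions [L].
F (force) has dimensions [L M T^-2].
I (current) has dimensions [I].
B (magnetic field) has dimensions [I^-1 M T^-2].

Left side: [I^-1 M T^-2]
Right side: [I^-1 M T^-2]

Both sides have the same dimensions, so the equation is dimensionally consistent.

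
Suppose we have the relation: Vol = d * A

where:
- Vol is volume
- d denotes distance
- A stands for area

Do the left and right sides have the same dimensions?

Yes

Vol (volume) has dimensions [L^3].
d (distance) has dimensions [L].
A (area) has dimensions [L^2].

Left side: [L^3]
Right side: [L^3]

Both sides have the same dimensions, so the equation is dimensionally consistent.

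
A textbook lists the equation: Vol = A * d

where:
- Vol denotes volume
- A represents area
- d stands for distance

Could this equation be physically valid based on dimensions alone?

Yes

Vol (volume) has dimensions [L^3].
A (area) has dimensions [L^2].
d (distance) has dimensions [L].

Left side: [L^3]
Right side: [L^3]

Both sides have the same dimensions, so the equation is dimensionally consistent.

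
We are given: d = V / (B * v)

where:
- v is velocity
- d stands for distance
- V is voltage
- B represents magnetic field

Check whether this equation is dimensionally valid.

Yes

v (velocity) has dimensions [L T^-1].
d (distance) has dimensions [L].
V (voltage) has dimensions [I^-1 L^2 M T^-3].
B (magnetic field) has dimensions [I^-1 M T^-2].

Left side: [L]
Right side: [L]

Both sides have the same dimensions, so the equation is dimensionally consistent.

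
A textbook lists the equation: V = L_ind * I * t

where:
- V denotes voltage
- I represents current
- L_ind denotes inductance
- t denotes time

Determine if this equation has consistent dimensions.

No

V (voltage) has dimensions [I^-1 L^2 M T^-3].
I (current) has dimensions [I].
L_ind (inductance) has dimensions [I^-2 L^2 M T^-2].
t (time) has dimensions [T].

Left side: [I^-1 L^2 M T^-3]
Right side: [I^-1 L^2 M T^-1]

The two sides have different dimensions, so the equation is NOT dimensionally consistent.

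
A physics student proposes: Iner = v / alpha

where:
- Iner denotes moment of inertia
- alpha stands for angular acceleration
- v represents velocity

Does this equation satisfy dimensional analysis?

No

Iner (moment of inertia) has dimensions [L^2 M].
alpha (angular acceleration) has dimensions [T^-2].
v (velocity) has dimensions [L T^-1].

Left side: [L^2 M]
Right side: [L T]

The two sides have different dimensions, so the equation is NOT dimensionally consistent.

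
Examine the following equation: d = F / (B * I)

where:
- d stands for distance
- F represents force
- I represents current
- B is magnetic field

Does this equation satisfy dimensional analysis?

Yes

d (distance) has dimensions [L].
F (force) has dimensions [L M T^-2].
I (current) has dimensions [I].
B (magnetic field) has dimensions [I^-1 M T^-2].

Left side: [L]
Right side: [L]

Both sides have the same dimensions, so the equation is dimensionally consistent.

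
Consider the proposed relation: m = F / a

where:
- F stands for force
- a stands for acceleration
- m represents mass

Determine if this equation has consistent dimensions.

Yes

F (force) has dimensions [L M T^-2].
a (acceleration) has dimensions [L T^-2].
m (mass) has dimensions [M].

Left side: [M]
Right side: [M]

Both sides have the same dimensions, so the equation is dimensionally consistent.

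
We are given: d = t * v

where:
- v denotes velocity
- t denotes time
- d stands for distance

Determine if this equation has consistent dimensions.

Yes

v (velocity) has dimensions [L T^-1].
t (time) has dimensions [T].
d (distance) has dimensions [L].

Left side: [L]
Right side: [L]

Both sides have the same dimensions, so the equation is dimensionally consistent.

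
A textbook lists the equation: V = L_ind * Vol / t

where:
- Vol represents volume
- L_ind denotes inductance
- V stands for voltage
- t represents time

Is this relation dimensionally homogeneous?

No

Vol (volume) has dimensions [L^3].
L_ind (inductance) has dimensions [I^-2 L^2 M T^-2].
V (voltage) has dimensions [I^-1 L^2 M T^-3].
t (time) has dimensions [T].

Left side: [I^-1 L^2 M T^-3]
Right side: [I^-2 L^5 M T^-3]

The two sides have different dimensions, so the equation is NOT dimensionally consistent.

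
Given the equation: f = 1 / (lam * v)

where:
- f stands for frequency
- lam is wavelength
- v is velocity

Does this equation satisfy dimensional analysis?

No

f (frequency) has dimensions [T^-1].
lam (wavelength) has dimensions [L].
v (velocity) has dimensions [L T^-1].

Left side: [T^-1]
Right side: [L^-2 T]

The two sides have different dimensions, so the equation is NOT dimensionally consistent.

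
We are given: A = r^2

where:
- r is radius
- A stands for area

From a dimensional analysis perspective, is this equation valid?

Yes

r (radius) has dimensions [L].
A (area) has dimensions [L^2].

Left side: [L^2]
Right side: [L^2]

Both sides have the same dimensions, so the equation is dimensionally consistent.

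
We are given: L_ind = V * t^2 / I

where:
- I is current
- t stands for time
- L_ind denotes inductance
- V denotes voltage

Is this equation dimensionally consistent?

No

I (current) has dimensions [I].
t (time) has dimensions [T].
L_ind (inductance) has dimensions [I^-2 L^2 M T^-2].
V (voltage) has dimensions [I^-1 L^2 M T^-3].

Left side: [I^-2 L^2 M T^-2]
Right side: [I^-2 L^2 M T^-1]

The two sides have different dimensions, so the equation is NOT dimensionally consistent.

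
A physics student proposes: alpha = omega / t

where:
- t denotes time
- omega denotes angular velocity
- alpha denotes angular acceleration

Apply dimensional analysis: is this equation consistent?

Yes

t (time) has dimensions [T].
omega (angular velocity) has dimensions [T^-1].
alpha (angular acceleration) has dimensions [T^-2].

Left side: [T^-2]
Right side: [T^-2]

Both sides have the same dimensions, so the equation is dimensionally consistent.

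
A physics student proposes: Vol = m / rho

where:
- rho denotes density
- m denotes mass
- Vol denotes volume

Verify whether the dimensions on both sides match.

Yes

rho (density) has dimensions [L^-3 M].
m (mass) has dimensions [M].
Vol (volume) has dimensions [L^3].

Left side: [L^3]
Right side: [L^3]

Both sides have the same dimensions, so the equation is dimensionally consistent.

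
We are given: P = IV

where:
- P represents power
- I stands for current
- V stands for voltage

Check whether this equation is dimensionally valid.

Yes

P (power) has dimensions [L^2 M T^-3].
I (current) has dimensions [I].
V (voltage) has dimensions [I^-1 L^2 M T^-3].

Left side: [L^2 M T^-3]
Right side: [L^2 M T^-3]

Both sides have the same dimensions, so the equation is dimensionally consistent.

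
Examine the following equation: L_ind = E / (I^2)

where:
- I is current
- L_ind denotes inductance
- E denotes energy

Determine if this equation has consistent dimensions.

Yes

I (current) has dimensions [I].
L_ind (inductance) has dimensions [I^-2 L^2 M T^-2].
E (energy) has dimensions [L^2 M T^-2].

Left side: [I^-2 L^2 M T^-2]
Right side: [I^-2 L^2 M T^-2]

Both sides have the same dimensions, so the equation is dimensionally consistent.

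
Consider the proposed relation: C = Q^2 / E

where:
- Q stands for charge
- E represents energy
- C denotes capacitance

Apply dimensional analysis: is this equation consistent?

Yes

Q (charge) has dimensions [I T].
E (energy) has dimensions [L^2 M T^-2].
C (capacitance) has dimensions [I^2 L^-2 M^-1 T^4].

Left side: [I^2 L^-2 M^-1 T^4]
Right side: [I^2 L^-2 M^-1 T^4]

Both sides have the same dimensions, so the equation is dimensionally consistent.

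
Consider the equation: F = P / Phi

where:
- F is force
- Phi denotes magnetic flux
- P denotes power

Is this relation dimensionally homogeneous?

No

F (force) has dimensions [L M T^-2].
Phi (magnetic flux) has dimensions [I^-1 L^2 M T^-2].
P (power) has dimensions [L^2 M T^-3].

Left side: [L M T^-2]
Right side: [I T^-1]

The two sides have different dimensions, so the equation is NOT dimensionally consistent.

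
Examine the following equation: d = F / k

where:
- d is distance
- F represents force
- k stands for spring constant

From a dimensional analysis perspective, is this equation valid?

Yes

d (distance) has dimensions [L].
F (force) has dimensions [L M T^-2].
k (spring constant) has dimensions [M T^-2].

Left side: [L]
Right side: [L]

Both sides have the same dimensions, so the equation is dimensionally consistent.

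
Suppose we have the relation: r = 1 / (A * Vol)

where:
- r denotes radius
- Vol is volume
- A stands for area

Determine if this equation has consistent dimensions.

No

r (radius) has dimensions [L].
Vol (volume) has dimensions [L^3].
A (area) has dimensions [L^2].

Left side: [L]
Right side: [L^-5]

The two sides have different dimensions, so the equation is NOT dimensionally consistent.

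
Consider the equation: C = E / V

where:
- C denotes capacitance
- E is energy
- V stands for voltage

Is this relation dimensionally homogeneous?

No

C (capacitance) has dimensions [I^2 L^-2 M^-1 T^4].
E (energy) has dimensions [L^2 M T^-2].
V (voltage) has dimensions [I^-1 L^2 M T^-3].

Left side: [I^2 L^-2 M^-1 T^4]
Right side: [I T]

The two sides have different dimensions, so the equation is NOT dimensionally consistent.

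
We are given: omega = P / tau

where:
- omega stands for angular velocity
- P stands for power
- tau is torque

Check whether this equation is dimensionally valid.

Yes

omega (angular velocity) has dimensions [T^-1].
P (power) has dimensions [L^2 M T^-3].
tau (torque) has dimensions [L^2 M T^-2].

Left side: [T^-1]
Right side: [T^-1]

Both sides have the same dimensions, so the equation is dimensionally consistent.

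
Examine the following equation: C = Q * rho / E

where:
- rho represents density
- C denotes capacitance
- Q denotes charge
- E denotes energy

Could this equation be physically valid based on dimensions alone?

No

rho (density) has dimensions [L^-3 M].
C (capacitance) has dimensions [I^2 L^-2 M^-1 T^4].
Q (charge) has dimensions [I T].
E (energy) has dimensions [L^2 M T^-2].

Left side: [I^2 L^-2 M^-1 T^4]
Right side: [I L^-5 T^3]

The two sides have different dimensions, so the equation is NOT dimensionally consistent.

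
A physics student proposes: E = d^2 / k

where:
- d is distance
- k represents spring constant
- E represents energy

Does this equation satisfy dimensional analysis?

No

d (distance) has dimensions [L].
k (spring constant) has dimensions [M T^-2].
E (energy) has dimensions [L^2 M T^-2].

Left side: [L^2 M T^-2]
Right side: [L^2 M^-1 T^2]

The two sides have different dimensions, so the equation is NOT dimensionally consistent.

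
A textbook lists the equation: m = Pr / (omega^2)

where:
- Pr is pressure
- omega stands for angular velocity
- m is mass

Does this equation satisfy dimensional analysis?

No

Pr (pressure) has dimensions [L^-1 M T^-2].
omega (angular velocity) has dimensions [T^-1].
m (mass) has dimensions [M].

Left side: [M]
Right side: [L^-1 M]

The two sides have different dimensions, so the equation is NOT dimensionally consistent.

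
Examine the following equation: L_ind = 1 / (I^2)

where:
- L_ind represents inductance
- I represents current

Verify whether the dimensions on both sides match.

No

L_ind (inductance) has dimensions [I^-2 L^2 M T^-2].
I (current) has dimensions [I].

Left side: [I^-2 L^2 M T^-2]
Right side: [I^-2]

The two sides have different dimensions, so the equation is NOT dimensionally consistent.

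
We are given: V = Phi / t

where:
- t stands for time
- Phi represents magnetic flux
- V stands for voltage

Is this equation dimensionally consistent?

Yes

t (time) has dimensions [T].
Phi (magnetic flux) has dimensions [I^-1 L^2 M T^-2].
V (voltage) has dimensions [I^-1 L^2 M T^-3].

Left side: [I^-1 L^2 M T^-3]
Right side: [I^-1 L^2 M T^-3]

Both sides have the same dimensions, so the equation is dimensionally consistent.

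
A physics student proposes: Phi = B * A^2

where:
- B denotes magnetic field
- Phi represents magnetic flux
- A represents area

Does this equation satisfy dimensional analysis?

No

B (magnetic field) has dimensions [I^-1 M T^-2].
Phi (magnetic flux) has dimensions [I^-1 L^2 M T^-2].
A (area) has dimensions [L^2].

Left side: [I^-1 L^2 M T^-2]
Right side: [I^-1 L^4 M T^-2]

The two sides have different dimensions, so the equation is NOT dimensionally consistent.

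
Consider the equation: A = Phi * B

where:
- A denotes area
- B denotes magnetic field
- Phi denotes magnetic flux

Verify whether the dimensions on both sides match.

No

A (area) has dimensions [L^2].
B (magnetic field) has dimensions [I^-1 M T^-2].
Phi (magnetic flux) has dimensions [I^-1 L^2 M T^-2].

Left side: [L^2]
Right side: [I^-2 L^2 M^2 T^-4]

The two sides have different dimensions, so the equation is NOT dimensionally consistent.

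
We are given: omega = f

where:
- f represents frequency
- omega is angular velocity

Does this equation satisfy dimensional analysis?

Yes

f (frequency) has dimensions [T^-1].
omega (angular velocity) has dimensions [T^-1].

Left side: [T^-1]
Right side: [T^-1]

Both sides have the same dimensions, so the equation is dimensionally consistent.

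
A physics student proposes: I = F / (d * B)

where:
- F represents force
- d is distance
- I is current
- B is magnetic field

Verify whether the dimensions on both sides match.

Yes

F (force) has dimensions [L M T^-2].
d (distance) has dimensions [L].
I (current) has dimensions [I].
B (magnetic field) has dimensions [I^-1 M T^-2].

Left side: [I]
Right side: [I]

Both sides have the same dimensions, so the equation is dimensionally consistent.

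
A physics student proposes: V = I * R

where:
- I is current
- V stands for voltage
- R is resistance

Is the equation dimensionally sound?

Yes

I (current) has dimensions [I].
V (voltage) has dimensions [I^-1 L^2 M T^-3].
R (resistance) has dimensions [I^-2 L^2 M T^-3].

Left side: [I^-1 L^2 M T^-3]
Right side: [I^-1 L^2 M T^-3]

Both sides have the same dimensions, so the equation is dimensionally consistent.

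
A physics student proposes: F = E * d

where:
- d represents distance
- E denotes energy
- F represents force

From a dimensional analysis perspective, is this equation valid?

No

d (distance) has dimensions [L].
E (energy) has dimensions [L^2 M T^-2].
F (force) has dimensions [L M T^-2].

Left side: [L M T^-2]
Right side: [L^3 M T^-2]

The two sides have different dimensions, so the equation is NOT dimensionally consistent.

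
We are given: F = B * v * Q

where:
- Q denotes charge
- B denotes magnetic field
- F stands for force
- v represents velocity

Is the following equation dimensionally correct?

Yes

Q (charge) has dimensions [I T].
B (magnetic field) has dimensions [I^-1 M T^-2].
F (force) has dimensions [L M T^-2].
v (velocity) has dimensions [L T^-1].

Left side: [L M T^-2]
Right side: [L M T^-2]

Both sides have the same dimensions, so the equation is dimensionally consistent.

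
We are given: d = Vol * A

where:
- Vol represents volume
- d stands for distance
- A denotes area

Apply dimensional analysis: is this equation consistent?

No

Vol (volume) has dimensions [L^3].
d (distance) has dimensions [L].
A (area) has dimensions [L^2].

Left side: [L]
Right side: [L^5]

The two sides have different dimensions, so the equation is NOT dimensionally consistent.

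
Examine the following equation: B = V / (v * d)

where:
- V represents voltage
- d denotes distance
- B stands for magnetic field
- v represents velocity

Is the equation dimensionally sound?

Yes

V (voltage) has dimensions [I^-1 L^2 M T^-3].
d (distance) has dimensions [L].
B (magnetic field) has dimensions [I^-1 M T^-2].
v (velocity) has dimensions [L T^-1].

Left side: [I^-1 M T^-2]
Right side: [I^-1 M T^-2]

Both sides have the same dimensions, so the equation is dimensionally consistent.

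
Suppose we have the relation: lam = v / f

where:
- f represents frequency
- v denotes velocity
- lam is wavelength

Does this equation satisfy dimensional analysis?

Yes

f (frequency) has dimensions [T^-1].
v (velocity) has dimensions [L T^-1].
lam (wavelength) has dimensions [L].

Left side: [L]
Right side: [L]

Both sides have the same dimensions, so the equation is dimensionally consistent.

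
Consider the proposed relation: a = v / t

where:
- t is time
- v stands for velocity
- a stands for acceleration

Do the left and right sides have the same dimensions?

Yes

t (time) has dimensions [T].
v (velocity) has dimensions [L T^-1].
a (acceleration) has dimensions [L T^-2].

Left side: [L T^-2]
Right side: [L T^-2]

Both sides have the same dimensions, so the equation is dimensionally consistent.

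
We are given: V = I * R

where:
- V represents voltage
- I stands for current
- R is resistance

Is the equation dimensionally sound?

Yes

V (voltage) has dimensions [I^-1 L^2 M T^-3].
I (current) has dimensions [I].
R (resistance) has dimensions [I^-2 L^2 M T^-3].

Left side: [I^-1 L^2 M T^-3]
Right side: [I^-1 L^2 M T^-3]

Both sides have the same dimensions, so the equation is dimensionally consistent.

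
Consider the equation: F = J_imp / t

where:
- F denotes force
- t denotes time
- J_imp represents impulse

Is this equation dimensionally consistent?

Yes

F (force) has dimensions [L M T^-2].
t (time) has dimensions [T].
J_imp (impulse) has dimensions [L M T^-1].

Left side: [L M T^-2]
Right side: [L M T^-2]

Both sides have the same dimensions, so the equation is dimensionally consistent.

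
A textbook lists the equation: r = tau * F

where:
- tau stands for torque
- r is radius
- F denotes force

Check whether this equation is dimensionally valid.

No

tau (torque) has dimensions [L^2 M T^-2].
r (radius) has dimensions [L].
F (force) has dimensions [L M T^-2].

Left side: [L]
Right side: [L^3 M^2 T^-4]

The two sides have different dimensions, so the equation is NOT dimensionally consistent.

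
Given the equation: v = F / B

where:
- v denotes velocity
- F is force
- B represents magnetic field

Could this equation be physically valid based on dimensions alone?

No

v (velocity) has dimensions [L T^-1].
F (force) has dimensions [L M T^-2].
B (magnetic field) has dimensions [I^-1 M T^-2].

Left side: [L T^-1]
Right side: [I L]

The two sides have different dimensions, so the equation is NOT dimensionally consistent.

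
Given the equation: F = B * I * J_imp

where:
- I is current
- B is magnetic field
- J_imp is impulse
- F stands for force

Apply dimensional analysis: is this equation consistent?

No

I (current) has dimensions [I].
B (magnetic field) has dimensions [I^-1 M T^-2].
J_imp (impulse) has dimensions [L M T^-1].
F (force) has dimensions [L M T^-2].

Left side: [L M T^-2]
Right side: [L M^2 T^-3]

The two sides have different dimensions, so the equation is NOT dimensionally consistent.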